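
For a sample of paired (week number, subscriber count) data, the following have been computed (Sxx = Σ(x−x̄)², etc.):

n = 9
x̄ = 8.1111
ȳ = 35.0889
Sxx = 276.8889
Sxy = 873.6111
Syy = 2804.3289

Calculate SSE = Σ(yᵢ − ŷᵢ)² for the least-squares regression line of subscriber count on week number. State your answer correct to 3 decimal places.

b = Sxy/Sxx = 873.6111/276.8889 = 3.155096
SSE = Syy − b·Sxy = 2804.3289 − 3.155096·873.6111 = 48.001889

48.002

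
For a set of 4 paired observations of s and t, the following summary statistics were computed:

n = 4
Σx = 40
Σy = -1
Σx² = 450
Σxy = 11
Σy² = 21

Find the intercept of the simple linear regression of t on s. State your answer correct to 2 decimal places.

Sxx = Σx² − (Σx)²/n = 450 − 400 = 50
Sxy = Σxy − (Σx)(Σy)/n = 11 − (-10) = 21
b = Sxy/Sxx = 21/50 = 0.42
a = ȳ − b·x̄ = -0.25 − 0.42·10 = -4.45

-4.45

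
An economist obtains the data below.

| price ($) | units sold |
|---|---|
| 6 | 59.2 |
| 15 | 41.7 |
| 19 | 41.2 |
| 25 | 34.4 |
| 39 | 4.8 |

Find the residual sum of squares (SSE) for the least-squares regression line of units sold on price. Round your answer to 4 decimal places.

n = 5, Σx = 104, Σy = 181.3, Σxy = 2810.7, Σx² = 2768, Σy² = 8147.37
Sxx = Σx² − (Σx)²/n = 2768 − 2163.2 = 604.8
Sxy = Σxy − (Σx)(Σy)/n = 2810.7 − 3771.04 = -960.34
Syy = Σy² − (Σy)²/n = 8147.37 − 6573.938 = 1573.432
b = Sxy/Sxx = -960.34/604.8 = -1.587864
SSE = Syy − b·Sxy = 1573.432 − (-1.587864)·(-960.34) = 48.542920

48.5429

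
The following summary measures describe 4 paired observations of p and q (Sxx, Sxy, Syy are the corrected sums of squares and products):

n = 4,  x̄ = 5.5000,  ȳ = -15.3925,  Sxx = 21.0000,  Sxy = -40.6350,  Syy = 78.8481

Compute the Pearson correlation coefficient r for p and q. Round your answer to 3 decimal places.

-0.999

r = Sxy/√(Sxx·Syy) = -40.635/√(1655.8101) = -40.635/40.691647 = -0.998608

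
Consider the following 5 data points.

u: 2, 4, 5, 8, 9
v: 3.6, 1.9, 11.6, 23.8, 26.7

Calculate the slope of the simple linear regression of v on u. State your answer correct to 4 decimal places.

n = 5, Σx = 28, Σy = 67.6, Σxy = 503.5, Σx² = 190
Sxx = Σx² − (Σx)²/n = 190 − 156.8 = 33.2
Sxy = Σxy − (Σx)(Σy)/n = 503.5 − 378.56 = 124.94
b = Sxy/Sxx = 124.94/33.2 = 3.763253

3.7633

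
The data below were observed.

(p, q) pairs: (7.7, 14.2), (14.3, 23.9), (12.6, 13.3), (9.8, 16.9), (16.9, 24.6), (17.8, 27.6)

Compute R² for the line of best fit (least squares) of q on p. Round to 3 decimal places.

n = 6, Σx = 79.1, Σy = 120.5, Σxy = 1691.33, Σx² = 1121.03, Σy² = 2602.27
Sxx = Σx² − (Σx)²/n = 1121.03 − 1042.801667 = 78.228333
Sxy = Σxy − (Σx)(Σy)/n = 1691.33 − 1588.591667 = 102.738333
Syy = Σy² − (Σy)²/n = 2602.27 − 2420.041667 = 182.228333
R² = Sxy²/(Sxx·Syy) = (102.738333)²/(78.228333·182.228333) = 0.740432

0.740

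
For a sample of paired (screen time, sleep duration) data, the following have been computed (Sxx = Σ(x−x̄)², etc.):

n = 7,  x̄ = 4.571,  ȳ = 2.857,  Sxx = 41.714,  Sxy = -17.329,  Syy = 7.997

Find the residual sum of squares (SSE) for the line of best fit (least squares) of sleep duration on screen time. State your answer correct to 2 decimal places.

b = Sxy/Sxx = -17.329/41.714 = -0.415424
SSE = Syy − b·Sxy = 7.997 − (-0.415424)·(-17.329) = 0.798116

0.80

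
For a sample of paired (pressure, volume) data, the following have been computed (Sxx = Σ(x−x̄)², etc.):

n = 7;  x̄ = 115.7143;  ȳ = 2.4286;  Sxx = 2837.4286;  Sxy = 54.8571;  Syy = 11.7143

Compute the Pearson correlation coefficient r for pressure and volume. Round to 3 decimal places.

0.301

r = Sxy/√(Sxx·Syy) = 54.8571/√(33238.489849) = 54.8571/182.314261 = 0.300893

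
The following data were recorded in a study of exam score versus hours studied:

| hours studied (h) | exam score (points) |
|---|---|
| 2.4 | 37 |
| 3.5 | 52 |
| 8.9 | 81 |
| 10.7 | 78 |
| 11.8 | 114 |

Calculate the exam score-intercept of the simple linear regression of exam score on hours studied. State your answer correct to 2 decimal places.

n = 5, Σx = 37.3, Σy = 362, Σxy = 3171.5, Σx² = 350.95
Sxx = Σx² − (Σx)²/n = 350.95 − 278.258 = 72.692
Sxy = Σxy − (Σx)(Σy)/n = 3171.5 − 2700.52 = 470.98
b = Sxy/Sxx = 470.98/72.692 = 6.479117
a = ȳ − b·x̄ = 72.4 − 6.479117·7.46 = 24.065784

24.07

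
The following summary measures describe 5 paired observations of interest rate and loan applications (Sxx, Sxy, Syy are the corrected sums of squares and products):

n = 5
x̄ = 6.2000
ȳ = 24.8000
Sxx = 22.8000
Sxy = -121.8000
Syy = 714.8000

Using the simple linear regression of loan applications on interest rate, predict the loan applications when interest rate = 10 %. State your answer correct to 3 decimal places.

b = Sxy/Sxx = -121.8/22.8 = -5.342105
a = ȳ − b·x̄ = 24.8 − (-5.342105)·6.2 = 57.921053
ŷ(10) = a + b·10 = 57.921053 + (-5.342105)·10 = 4.5

4.500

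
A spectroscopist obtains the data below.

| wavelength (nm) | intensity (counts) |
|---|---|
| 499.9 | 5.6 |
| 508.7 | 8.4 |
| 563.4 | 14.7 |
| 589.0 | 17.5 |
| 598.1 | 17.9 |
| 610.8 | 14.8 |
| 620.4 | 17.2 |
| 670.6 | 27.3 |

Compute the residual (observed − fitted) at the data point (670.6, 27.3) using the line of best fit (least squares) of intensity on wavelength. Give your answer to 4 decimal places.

2.3089

n = 8, Σx = 4660.9, Σy = 123.4, Σxy = 74386.09, Σx² = 2738417.03
Sxx = Σx² − (Σx)²/n = 2738417.03 − 2715498.60125 = 22918.42875
Sxy = Σxy − (Σx)(Σy)/n = 74386.09 − 71894.3825 = 2491.7075
b = Sxy/Sxx = 2491.7075/22918.42875 = 0.108721
a = ȳ − b·x̄ = 15.425 − 0.108721·582.6125 = -47.917036
ŷ(670.6) = -47.917036 + 0.108721·670.6 = 24.991062
residual = y − ŷ = 27.3 − 24.991062 = 2.308938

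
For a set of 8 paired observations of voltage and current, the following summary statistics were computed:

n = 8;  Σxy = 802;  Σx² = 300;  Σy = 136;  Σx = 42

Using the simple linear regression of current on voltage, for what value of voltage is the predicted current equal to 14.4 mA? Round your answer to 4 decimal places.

2.9011

Sxx = Σx² − (Σx)²/n = 300 − 220.5 = 79.5
Sxy = Σxy − (Σx)(Σy)/n = 802 − 714 = 88
b = Sxy/Sxx = 88/79.5 = 1.106918
a = ȳ − b·x̄ = 17 − 1.106918·5.25 = 11.188679
Set a + b·x = 14.4: x = (14.4 − 11.188679) / 1.106918 = 2.901136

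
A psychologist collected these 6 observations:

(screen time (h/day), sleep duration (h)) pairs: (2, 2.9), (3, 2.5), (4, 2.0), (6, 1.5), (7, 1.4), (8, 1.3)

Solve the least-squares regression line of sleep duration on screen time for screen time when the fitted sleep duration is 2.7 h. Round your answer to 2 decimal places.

2.14

n = 6, Σx = 30, Σy = 11.6, Σxy = 50.5, Σx² = 178
Sxx = Σx² − (Σx)²/n = 178 − 150 = 28
Sxy = Σxy − (Σx)(Σy)/n = 50.5 − 58 = -7.5
b = Sxy/Sxx = -7.5/28 = -0.267857
a = ȳ − b·x̄ = 1.933333 − (-0.267857)·5 = 3.272619
Set a + b·x = 2.7: x = (2.7 − 3.272619) / (-0.267857) = 2.137778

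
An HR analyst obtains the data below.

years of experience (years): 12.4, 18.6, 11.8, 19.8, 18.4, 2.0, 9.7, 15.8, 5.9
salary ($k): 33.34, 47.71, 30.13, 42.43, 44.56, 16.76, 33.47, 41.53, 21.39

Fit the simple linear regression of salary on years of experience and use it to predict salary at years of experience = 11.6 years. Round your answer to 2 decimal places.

32.73

n = 9, Σx = 114.4, Σy = 311.32, Σxy = 4456.928, Σx² = 1752.1
Sxx = Σx² − (Σx)²/n = 1752.1 − 1454.151111 = 297.948889
Sxy = Σxy − (Σx)(Σy)/n = 4456.928 − 3957.223111 = 499.704889
b = Sxy/Sxx = 499.704889/297.948889 = 1.677150
a = ȳ − b·x̄ = 34.591111 − 1.677150·12.711111 = 13.272675
ŷ(11.6) = a + b·11.6 = 13.272675 + 1.677150·11.6 = 32.727611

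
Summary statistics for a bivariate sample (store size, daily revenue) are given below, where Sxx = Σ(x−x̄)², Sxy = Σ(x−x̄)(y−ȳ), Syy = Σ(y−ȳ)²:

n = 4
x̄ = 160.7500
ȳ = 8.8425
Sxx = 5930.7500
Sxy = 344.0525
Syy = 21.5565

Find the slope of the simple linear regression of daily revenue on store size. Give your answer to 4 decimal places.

0.0580

b = Sxy/Sxx = 344.0525/5930.75 = 0.058012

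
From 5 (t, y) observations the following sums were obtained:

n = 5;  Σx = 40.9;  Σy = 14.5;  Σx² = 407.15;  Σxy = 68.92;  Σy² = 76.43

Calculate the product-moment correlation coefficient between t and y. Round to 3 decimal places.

Sxx = Σx² − (Σx)²/n = 407.15 − 334.562 = 72.588
Sxy = Σxy − (Σx)(Σy)/n = 68.92 − 118.61 = -49.69
Syy = Σy² − (Σy)²/n = 76.43 − 42.05 = 34.38
r = Sxy/√(Sxx·Syy) = -49.69/√(2495.57544) = -49.69/49.955735 = -0.994681

-0.995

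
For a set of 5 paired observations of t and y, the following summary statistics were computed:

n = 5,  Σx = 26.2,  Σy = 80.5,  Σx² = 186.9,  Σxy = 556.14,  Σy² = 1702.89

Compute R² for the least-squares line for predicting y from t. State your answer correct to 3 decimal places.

0.894

Sxx = Σx² − (Σx)²/n = 186.9 − 137.288 = 49.612
Sxy = Σxy − (Σx)(Σy)/n = 556.14 − 421.82 = 134.32
Syy = Σy² − (Σy)²/n = 1702.89 − 1296.05 = 406.84
R² = Sxy²/(Sxx·Syy) = (134.32)²/(49.612·406.84) = 0.893863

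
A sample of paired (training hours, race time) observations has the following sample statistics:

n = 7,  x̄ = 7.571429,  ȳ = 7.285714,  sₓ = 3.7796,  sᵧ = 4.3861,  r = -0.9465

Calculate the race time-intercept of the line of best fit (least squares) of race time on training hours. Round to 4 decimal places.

b = r · sᵧ/sₓ = -0.9465 · 4.3861/3.7796 = -1.098382
a = ȳ − b·x̄ = 7.285714 − (-1.098382)·7.571429 = 15.602033

15.6020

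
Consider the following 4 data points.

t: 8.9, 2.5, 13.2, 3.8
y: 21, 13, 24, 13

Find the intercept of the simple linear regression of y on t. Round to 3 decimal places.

n = 4, Σx = 28.4, Σy = 71, Σxy = 585.6, Σx² = 274.14
Sxx = Σx² − (Σx)²/n = 274.14 − 201.64 = 72.5
Sxy = Σxy − (Σx)(Σy)/n = 585.6 − 504.1 = 81.5
b = Sxy/Sxx = 81.5/72.5 = 1.124138
a = ȳ − b·x̄ = 17.75 − 1.124138·7.1 = 9.768621

9.769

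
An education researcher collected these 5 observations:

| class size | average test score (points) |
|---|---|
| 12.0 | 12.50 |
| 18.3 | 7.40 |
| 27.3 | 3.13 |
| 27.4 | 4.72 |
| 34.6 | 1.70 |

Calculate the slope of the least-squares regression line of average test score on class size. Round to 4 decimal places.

-0.4672

n = 5, Σx = 119.6, Σy = 29.45, Σxy = 559.017, Σx² = 3172.1
Sxx = Σx² − (Σx)²/n = 3172.1 − 2860.832 = 311.268
Sxy = Σxy − (Σx)(Σy)/n = 559.017 − 704.444 = -145.427
b = Sxy/Sxx = -145.427/311.268 = -0.467208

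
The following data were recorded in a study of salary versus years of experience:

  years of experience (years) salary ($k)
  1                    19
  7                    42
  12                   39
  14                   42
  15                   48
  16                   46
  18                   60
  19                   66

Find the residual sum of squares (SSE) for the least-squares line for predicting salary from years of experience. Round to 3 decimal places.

249.366

n = 8, Σx = 102, Σy = 362, Σxy = 5159, Σx² = 1556, Σy² = 17786
Sxx = Σx² − (Σx)²/n = 1556 − 1300.5 = 255.5
Sxy = Σxy − (Σx)(Σy)/n = 5159 − 4615.5 = 543.5
Syy = Σy² − (Σy)²/n = 17786 − 16380.5 = 1405.5
b = Sxy/Sxx = 543.5/255.5 = 2.127202
SSE = Syy − b·Sxy = 1405.5 − 2.127202·543.5 = 249.365949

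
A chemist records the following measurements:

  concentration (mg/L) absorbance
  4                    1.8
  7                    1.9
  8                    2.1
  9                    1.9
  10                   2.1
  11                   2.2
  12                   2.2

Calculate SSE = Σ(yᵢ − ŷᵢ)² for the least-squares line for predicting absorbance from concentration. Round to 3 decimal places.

0.037

n = 7, Σx = 61, Σy = 14.2, Σxy = 126, Σx² = 575, Σy² = 28.96
Sxx = Σx² − (Σx)²/n = 575 − 531.571429 = 43.428571
Sxy = Σxy − (Σx)(Σy)/n = 126 − 123.742857 = 2.257143
Syy = Σy² − (Σy)²/n = 28.96 − 28.805714 = 0.154286
b = Sxy/Sxx = 2.257143/43.428571 = 0.051974
SSE = Syy − b·Sxy = 0.154286 − 0.051974·2.257143 = 0.036974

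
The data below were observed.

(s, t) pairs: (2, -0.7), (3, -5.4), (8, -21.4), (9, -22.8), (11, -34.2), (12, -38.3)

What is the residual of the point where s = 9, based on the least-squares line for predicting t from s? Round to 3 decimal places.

n = 6, Σx = 45, Σy = -122.8, Σxy = -1229.8, Σx² = 423
Sxx = Σx² − (Σx)²/n = 423 − 337.5 = 85.5
Sxy = Σxy − (Σx)(Σy)/n = -1229.8 − (-921) = -308.8
b = Sxy/Sxx = -308.8/85.5 = -3.611696
a = ȳ − b·x̄ = -20.466667 − (-3.611696)·7.5 = 6.621053
ŷ(9) = 6.621053 + (-3.611696)·9 = -25.884211
residual = y − ŷ = -22.8 − (-25.884211) = 3.084211

3.084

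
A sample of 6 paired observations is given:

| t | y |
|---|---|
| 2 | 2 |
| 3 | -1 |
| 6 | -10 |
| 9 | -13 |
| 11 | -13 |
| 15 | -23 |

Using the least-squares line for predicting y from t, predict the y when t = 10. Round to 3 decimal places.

-13.816

n = 6, Σx = 46, Σy = -58, Σxy = -664, Σx² = 476
Sxx = Σx² − (Σx)²/n = 476 − 352.666667 = 123.333333
Sxy = Σxy − (Σx)(Σy)/n = -664 − (-444.666667) = -219.333333
b = Sxy/Sxx = -219.333333/123.333333 = -1.778378
a = ȳ − b·x̄ = -9.666667 − (-1.778378)·7.666667 = 3.967568
ŷ(10) = a + b·10 = 3.967568 + (-1.778378)·10 = -13.816216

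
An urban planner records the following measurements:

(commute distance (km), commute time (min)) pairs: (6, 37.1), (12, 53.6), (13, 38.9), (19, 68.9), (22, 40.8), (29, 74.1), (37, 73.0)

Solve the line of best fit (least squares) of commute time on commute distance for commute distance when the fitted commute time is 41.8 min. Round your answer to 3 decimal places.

8.415

n = 7, Σx = 138, Σy = 386.4, Σxy = 8428.1, Σx² = 3404
Sxx = Σx² − (Σx)²/n = 3404 − 2720.571429 = 683.428571
Sxy = Σxy − (Σx)(Σy)/n = 8428.1 − 7617.6 = 810.5
b = Sxy/Sxx = 810.5/683.428571 = 1.185932
a = ȳ − b·x̄ = 55.2 − 1.185932·19.714286 = 31.820192
Set a + b·x = 41.8: x = (41.8 − 31.820192) / 1.185932 = 8.415158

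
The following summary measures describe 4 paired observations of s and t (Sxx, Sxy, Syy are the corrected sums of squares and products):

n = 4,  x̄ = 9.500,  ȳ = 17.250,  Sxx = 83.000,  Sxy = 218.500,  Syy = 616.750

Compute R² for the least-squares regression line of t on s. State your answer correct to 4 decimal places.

R² = Sxy²/(Sxx·Syy) = (218.5)²/(83·616.75) = 0.932643

0.9326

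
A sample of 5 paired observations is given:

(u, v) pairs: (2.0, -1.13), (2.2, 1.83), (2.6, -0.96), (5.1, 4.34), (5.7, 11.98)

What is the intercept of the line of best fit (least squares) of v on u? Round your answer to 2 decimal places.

-6.40

n = 5, Σx = 17.6, Σy = 16.06, Σxy = 89.69, Σx² = 74.1
Sxx = Σx² − (Σx)²/n = 74.1 − 61.952 = 12.148
Sxy = Σxy − (Σx)(Σy)/n = 89.69 − 56.5312 = 33.1588
b = Sxy/Sxx = 33.1588/12.148 = 2.729569
a = ȳ − b·x̄ = 3.212 − 2.729569·3.52 = -6.396082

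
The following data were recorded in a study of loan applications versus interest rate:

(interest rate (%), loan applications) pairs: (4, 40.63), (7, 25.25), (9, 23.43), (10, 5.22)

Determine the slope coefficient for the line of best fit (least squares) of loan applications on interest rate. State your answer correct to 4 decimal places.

-5.0779

n = 4, Σx = 30, Σy = 94.53, Σxy = 602.34, Σx² = 246
Sxx = Σx² − (Σx)²/n = 246 − 225 = 21
Sxy = Σxy − (Σx)(Σy)/n = 602.34 − 708.975 = -106.635
b = Sxy/Sxx = -106.635/21 = -5.077857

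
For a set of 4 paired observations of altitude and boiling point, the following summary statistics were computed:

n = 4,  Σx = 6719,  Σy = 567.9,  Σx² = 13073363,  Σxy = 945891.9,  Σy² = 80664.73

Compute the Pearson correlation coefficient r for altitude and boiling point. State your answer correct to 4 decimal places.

Sxx = Σx² − (Σx)²/n = 13073363 − 11286240.25 = 1787122.75
Sxy = Σxy − (Σx)(Σy)/n = 945891.9 − 953930.025 = -8038.125
Syy = Σy² − (Σy)²/n = 80664.73 − 80627.6025 = 37.1275
r = Sxy/√(Sxx·Syy) = -8038.125/√(66351399.900625) = -8038.125/8145.636863 = -0.986801

-0.9868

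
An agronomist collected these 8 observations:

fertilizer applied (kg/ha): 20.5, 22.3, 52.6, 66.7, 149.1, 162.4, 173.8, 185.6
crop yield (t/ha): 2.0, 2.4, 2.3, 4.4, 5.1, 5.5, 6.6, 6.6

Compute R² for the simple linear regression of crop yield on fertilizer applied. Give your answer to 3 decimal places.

0.917

n = 8, Σx = 833, Σy = 34.9, Σxy = 4534.63, Σx² = 121391.56, Σy² = 177.79
Sxx = Σx² − (Σx)²/n = 121391.56 − 86736.125 = 34655.435
Sxy = Σxy − (Σx)(Σy)/n = 4534.63 − 3633.9625 = 900.6675
Syy = Σy² − (Σy)²/n = 177.79 − 152.25125 = 25.53875
R² = Sxy²/(Sxx·Syy) = (900.6675)²/(34655.435·25.53875) = 0.916554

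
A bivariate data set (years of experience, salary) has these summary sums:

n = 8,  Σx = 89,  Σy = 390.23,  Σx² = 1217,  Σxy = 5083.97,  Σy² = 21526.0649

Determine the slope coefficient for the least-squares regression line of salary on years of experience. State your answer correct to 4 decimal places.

Sxx = Σx² − (Σx)²/n = 1217 − 990.125 = 226.875
Sxy = Σxy − (Σx)(Σy)/n = 5083.97 − 4341.30875 = 742.66125
b = Sxy/Sxx = 742.66125/226.875 = 3.273438

3.2734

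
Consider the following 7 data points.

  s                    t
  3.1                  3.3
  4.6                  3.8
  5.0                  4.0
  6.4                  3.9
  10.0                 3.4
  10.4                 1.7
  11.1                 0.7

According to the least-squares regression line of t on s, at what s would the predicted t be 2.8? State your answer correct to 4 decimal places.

7.8146

n = 7, Σx = 50.6, Σy = 20.8, Σxy = 132.12, Σx² = 428.1
Sxx = Σx² − (Σx)²/n = 428.1 − 365.765714 = 62.334286
Sxy = Σxy − (Σx)(Σy)/n = 132.12 − 150.354286 = -18.234286
b = Sxy/Sxx = -18.234286/62.334286 = -0.292524
a = ȳ − b·x̄ = 2.971429 − (-0.292524)·7.228571 = 5.085960
Set a + b·x = 2.8: x = (2.8 − 5.085960) / (-0.292524) = 7.814604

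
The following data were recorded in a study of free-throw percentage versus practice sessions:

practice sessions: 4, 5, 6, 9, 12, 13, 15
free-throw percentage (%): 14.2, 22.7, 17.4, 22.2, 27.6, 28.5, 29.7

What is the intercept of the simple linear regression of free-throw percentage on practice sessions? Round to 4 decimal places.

n = 7, Σx = 64, Σy = 162.3, Σxy = 1621.7, Σx² = 696
Sxx = Σx² − (Σx)²/n = 696 − 585.142857 = 110.857143
Sxy = Σxy − (Σx)(Σy)/n = 1621.7 − 1483.885714 = 137.814286
b = Sxy/Sxx = 137.814286/110.857143 = 1.243170
a = ȳ − b·x̄ = 23.185714 − 1.243170·9.142857 = 11.819588

11.8196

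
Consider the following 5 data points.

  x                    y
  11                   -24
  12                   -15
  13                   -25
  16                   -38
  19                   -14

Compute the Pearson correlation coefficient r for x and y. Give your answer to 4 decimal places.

0.0332

n = 5, Σx = 71, Σy = -116, Σxy = -1643, Σx² = 1051, Σy² = 3066
Sxx = Σx² − (Σx)²/n = 1051 − 1008.2 = 42.8
Sxy = Σxy − (Σx)(Σy)/n = -1643 − (-1647.2) = 4.2
Syy = Σy² − (Σy)²/n = 3066 − 2691.2 = 374.8
r = Sxy/√(Sxx·Syy) = 4.2/√(16041.44) = 4.2/126.654806 = 0.033161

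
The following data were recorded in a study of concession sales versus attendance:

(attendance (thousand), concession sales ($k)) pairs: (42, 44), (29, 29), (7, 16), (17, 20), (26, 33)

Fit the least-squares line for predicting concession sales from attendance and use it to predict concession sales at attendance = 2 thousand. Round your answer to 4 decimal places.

n = 5, Σx = 121, Σy = 142, Σxy = 3999, Σx² = 3619
Sxx = Σx² − (Σx)²/n = 3619 − 2928.2 = 690.8
Sxy = Σxy − (Σx)(Σy)/n = 3999 − 3436.4 = 562.6
b = Sxy/Sxx = 562.6/690.8 = 0.814418
a = ȳ − b·x̄ = 28.4 − 0.814418·24.2 = 8.691083
ŷ(2) = a + b·2 = 8.691083 + 0.814418·2 = 10.319919

10.3199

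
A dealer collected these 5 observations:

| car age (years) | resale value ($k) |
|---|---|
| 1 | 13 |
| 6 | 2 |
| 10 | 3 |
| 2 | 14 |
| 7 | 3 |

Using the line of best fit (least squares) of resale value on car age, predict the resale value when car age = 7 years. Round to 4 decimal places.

n = 5, Σx = 26, Σy = 35, Σxy = 104, Σx² = 190
Sxx = Σx² − (Σx)²/n = 190 − 135.2 = 54.8
Sxy = Σxy − (Σx)(Σy)/n = 104 − 182 = -78
b = Sxy/Sxx = -78/54.8 = -1.423358
a = ȳ − b·x̄ = 7 − (-1.423358)·5.2 = 14.401460
ŷ(7) = a + b·7 = 14.401460 + (-1.423358)·7 = 4.437956

4.4380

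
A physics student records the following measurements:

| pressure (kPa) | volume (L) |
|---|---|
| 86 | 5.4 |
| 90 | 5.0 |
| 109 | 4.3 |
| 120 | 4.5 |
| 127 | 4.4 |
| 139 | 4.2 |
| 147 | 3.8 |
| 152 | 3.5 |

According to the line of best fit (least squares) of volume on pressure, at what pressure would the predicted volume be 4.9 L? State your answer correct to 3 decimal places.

n = 8, Σx = 970, Σy = 35.1, Σxy = 4156.3, Σx² = 121940
Sxx = Σx² − (Σx)²/n = 121940 − 117612.5 = 4327.5
Sxy = Σxy − (Σx)(Σy)/n = 4156.3 − 4255.875 = -99.575
b = Sxy/Sxx = -99.575/4327.5 = -0.023010
a = ȳ − b·x̄ = 4.3875 − (-0.023010)·121.25 = 7.177441
Set a + b·x = 4.9: x = (4.9 − 7.177441) / (-0.023010) = 98.976902

98.977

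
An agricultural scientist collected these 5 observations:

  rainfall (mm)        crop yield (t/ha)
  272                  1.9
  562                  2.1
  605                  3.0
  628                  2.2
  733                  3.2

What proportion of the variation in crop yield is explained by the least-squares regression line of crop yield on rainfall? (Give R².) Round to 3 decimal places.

n = 5, Σx = 2800, Σy = 12.4, Σxy = 7239.2, Σx² = 1687526, Σy² = 32.1
Sxx = Σx² − (Σx)²/n = 1687526 − 1568000 = 119526
Sxy = Σxy − (Σx)(Σy)/n = 7239.2 − 6944 = 295.2
Syy = Σy² − (Σy)²/n = 32.1 − 30.752 = 1.348
R² = Sxy²/(Sxx·Syy) = (295.2)²/(119526·1.348) = 0.540854

0.541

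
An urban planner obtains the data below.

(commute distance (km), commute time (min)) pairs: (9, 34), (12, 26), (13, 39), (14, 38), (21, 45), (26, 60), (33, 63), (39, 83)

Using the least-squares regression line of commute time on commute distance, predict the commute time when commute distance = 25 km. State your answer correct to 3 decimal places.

n = 8, Σx = 167, Σy = 388, Σxy = 9478, Σx² = 4317
Sxx = Σx² − (Σx)²/n = 4317 − 3486.125 = 830.875
Sxy = Σxy − (Σx)(Σy)/n = 9478 − 8099.5 = 1378.5
b = Sxy/Sxx = 1378.5/830.875 = 1.659094
a = ȳ − b·x̄ = 48.5 − 1.659094·20.875 = 13.866406
ŷ(25) = a + b·25 = 13.866406 + 1.659094·25 = 55.343764

55.344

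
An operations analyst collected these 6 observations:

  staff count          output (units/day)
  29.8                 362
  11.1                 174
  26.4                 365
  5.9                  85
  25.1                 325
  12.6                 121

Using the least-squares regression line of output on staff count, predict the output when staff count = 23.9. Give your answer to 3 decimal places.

n = 6, Σx = 110.9, Σy = 1432, Σxy = 32538.6, Σx² = 2531.79
Sxx = Σx² − (Σx)²/n = 2531.79 − 2049.801667 = 481.988333
Sxy = Σxy − (Σx)(Σy)/n = 32538.6 − 26468.133333 = 6070.466667
b = Sxy/Sxx = 6070.466667/481.988333 = 12.594634
a = ȳ − b·x̄ = 238.666667 − 12.594634·18.483333 = 5.875848
ŷ(23.9) = a + b·23.9 = 5.875848 + 12.594634·23.9 = 306.887601

306.888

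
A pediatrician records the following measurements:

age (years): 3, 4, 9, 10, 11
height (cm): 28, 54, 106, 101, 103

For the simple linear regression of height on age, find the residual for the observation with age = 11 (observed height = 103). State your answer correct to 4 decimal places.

-8.9774

n = 5, Σx = 37, Σy = 392, Σxy = 3397, Σx² = 327
Sxx = Σx² − (Σx)²/n = 327 − 273.8 = 53.2
Sxy = Σxy − (Σx)(Σy)/n = 3397 − 2900.8 = 496.2
b = Sxy/Sxx = 496.2/53.2 = 9.327068
a = ȳ − b·x̄ = 78.4 − 9.327068·7.4 = 9.379699
ŷ(11) = 9.379699 + 9.327068·11 = 111.977444
residual = y − ŷ = 103 − 111.977444 = -8.977444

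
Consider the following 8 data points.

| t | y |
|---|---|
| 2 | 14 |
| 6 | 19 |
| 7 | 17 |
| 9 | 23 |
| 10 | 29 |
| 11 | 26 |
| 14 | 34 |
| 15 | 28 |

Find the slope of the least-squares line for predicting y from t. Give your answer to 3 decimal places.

1.431

n = 8, Σx = 74, Σy = 190, Σxy = 1940, Σx² = 812
Sxx = Σx² − (Σx)²/n = 812 − 684.5 = 127.5
Sxy = Σxy − (Σx)(Σy)/n = 1940 − 1757.5 = 182.5
b = Sxy/Sxx = 182.5/127.5 = 1.431373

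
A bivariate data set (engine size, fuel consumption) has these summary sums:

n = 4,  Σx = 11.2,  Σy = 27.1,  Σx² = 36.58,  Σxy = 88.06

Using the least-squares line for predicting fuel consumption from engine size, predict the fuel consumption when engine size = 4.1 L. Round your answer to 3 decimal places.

9.808

Sxx = Σx² − (Σx)²/n = 36.58 − 31.36 = 5.22
Sxy = Σxy − (Σx)(Σy)/n = 88.06 − 75.88 = 12.18
b = Sxy/Sxx = 12.18/5.22 = 2.333333
a = ȳ − b·x̄ = 6.775 − 2.333333·2.8 = 0.241667
ŷ(4.1) = a + b·4.1 = 0.241667 + 2.333333·4.1 = 9.808333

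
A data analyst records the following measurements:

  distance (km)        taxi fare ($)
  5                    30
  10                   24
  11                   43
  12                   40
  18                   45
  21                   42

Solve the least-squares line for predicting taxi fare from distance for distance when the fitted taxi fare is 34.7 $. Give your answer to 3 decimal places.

n = 6, Σx = 77, Σy = 224, Σxy = 3035, Σx² = 1155
Sxx = Σx² − (Σx)²/n = 1155 − 988.166667 = 166.833333
Sxy = Σxy − (Σx)(Σy)/n = 3035 − 2874.666667 = 160.333333
b = Sxy/Sxx = 160.333333/166.833333 = 0.961039
a = ȳ − b·x̄ = 37.333333 − 0.961039·12.833333 = 25
Set a + b·x = 34.7: x = (34.7 − 25) / 0.961039 = 10.093243

10.093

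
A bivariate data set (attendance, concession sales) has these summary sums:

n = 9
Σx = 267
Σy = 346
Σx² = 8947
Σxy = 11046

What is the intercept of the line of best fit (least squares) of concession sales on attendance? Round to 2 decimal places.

15.85

Sxx = Σx² − (Σx)²/n = 8947 − 7921 = 1026
Sxy = Σxy − (Σx)(Σy)/n = 11046 − 10264.666667 = 781.333333
b = Sxy/Sxx = 781.333333/1026 = 0.761533
a = ȳ − b·x̄ = 38.444444 − 0.761533·29.666667 = 15.852285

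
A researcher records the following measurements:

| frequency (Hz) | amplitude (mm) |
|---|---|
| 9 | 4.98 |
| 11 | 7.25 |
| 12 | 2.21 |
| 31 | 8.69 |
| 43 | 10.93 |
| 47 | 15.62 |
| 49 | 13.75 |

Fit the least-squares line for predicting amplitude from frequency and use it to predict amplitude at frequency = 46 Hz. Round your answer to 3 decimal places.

13.203

n = 7, Σx = 202, Σy = 63.43, Σxy = 2298.36, Σx² = 7766
Sxx = Σx² − (Σx)²/n = 7766 − 5829.142857 = 1936.857143
Sxy = Σxy − (Σx)(Σy)/n = 2298.36 − 1830.408571 = 467.951429
b = Sxy/Sxx = 467.951429/1936.857143 = 0.241603
a = ȳ − b·x̄ = 9.061429 − 0.241603·28.857143 = 2.089442
ŷ(46) = a + b·46 = 2.089442 + 0.241603·46 = 13.203203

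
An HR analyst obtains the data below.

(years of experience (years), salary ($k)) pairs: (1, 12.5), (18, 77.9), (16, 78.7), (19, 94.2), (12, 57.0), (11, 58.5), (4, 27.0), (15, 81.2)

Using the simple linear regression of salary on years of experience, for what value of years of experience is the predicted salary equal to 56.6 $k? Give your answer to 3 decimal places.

11.006

n = 8, Σx = 96, Σy = 487, Σxy = 7117.2, Σx² = 1448
Sxx = Σx² − (Σx)²/n = 1448 − 1152 = 296
Sxy = Σxy − (Σx)(Σy)/n = 7117.2 − 5844 = 1273.2
b = Sxy/Sxx = 1273.2/296 = 4.301351
a = ȳ − b·x̄ = 60.875 − 4.301351·12 = 9.258784
Set a + b·x = 56.6: x = (56.6 − 9.258784) / 4.301351 = 11.006126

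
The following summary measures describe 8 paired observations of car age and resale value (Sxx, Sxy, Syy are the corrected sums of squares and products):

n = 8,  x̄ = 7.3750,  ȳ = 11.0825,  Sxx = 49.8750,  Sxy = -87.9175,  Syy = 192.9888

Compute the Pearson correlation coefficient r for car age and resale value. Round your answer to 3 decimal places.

-0.896

r = Sxy/√(Sxx·Syy) = -87.9175/√(9625.3164) = -87.9175/98.108697 = -0.896123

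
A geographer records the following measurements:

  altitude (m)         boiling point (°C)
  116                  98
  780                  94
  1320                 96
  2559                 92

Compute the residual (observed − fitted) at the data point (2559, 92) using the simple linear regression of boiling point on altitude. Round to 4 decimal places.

n = 4, Σx = 4775, Σy = 380, Σxy = 446836, Σx² = 8912737
Sxx = Σx² − (Σx)²/n = 8912737 − 5700156.25 = 3212580.75
Sxy = Σxy − (Σx)(Σy)/n = 446836 − 453625 = -6789
b = Sxy/Sxx = -6789/3212580.75 = -0.002113
a = ȳ − b·x̄ = 95 − (-0.002113)·1193.75 = 97.522697
ŷ(2559) = 97.522697 + (-0.002113)·2559 = 92.114880
residual = y − ŷ = 92 − 92.114880 = -0.114880

-0.1149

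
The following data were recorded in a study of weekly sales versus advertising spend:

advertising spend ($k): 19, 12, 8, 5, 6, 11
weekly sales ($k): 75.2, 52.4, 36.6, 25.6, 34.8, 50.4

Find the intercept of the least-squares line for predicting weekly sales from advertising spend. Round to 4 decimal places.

n = 6, Σx = 61, Σy = 275, Σxy = 3241.6, Σx² = 751
Sxx = Σx² − (Σx)²/n = 751 − 620.166667 = 130.833333
Sxy = Σxy − (Σx)(Σy)/n = 3241.6 − 2795.833333 = 445.766667
b = Sxy/Sxx = 445.766667/130.833333 = 3.407134
a = ȳ − b·x̄ = 45.833333 − 3.407134·10.166667 = 11.194140

11.1941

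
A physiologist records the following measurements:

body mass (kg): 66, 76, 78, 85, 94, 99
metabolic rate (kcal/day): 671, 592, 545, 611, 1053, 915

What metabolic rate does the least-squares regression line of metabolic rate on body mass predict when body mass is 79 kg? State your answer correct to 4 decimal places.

681.8710

n = 6, Σx = 498, Σy = 4387, Σxy = 373290, Σx² = 42078
Sxx = Σx² − (Σx)²/n = 42078 − 41334 = 744
Sxy = Σxy − (Σx)(Σy)/n = 373290 − 364121 = 9169
b = Sxy/Sxx = 9169/744 = 12.323925
a = ȳ − b·x̄ = 731.166667 − 12.323925·83 = -291.719086
ŷ(79) = a + b·79 = -291.719086 + 12.323925·79 = 681.870968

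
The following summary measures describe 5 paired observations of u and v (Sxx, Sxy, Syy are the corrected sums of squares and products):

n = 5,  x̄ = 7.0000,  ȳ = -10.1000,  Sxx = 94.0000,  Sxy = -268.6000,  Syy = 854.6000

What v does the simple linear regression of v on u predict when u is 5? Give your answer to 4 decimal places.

b = Sxy/Sxx = -268.6/94 = -2.857447
a = ȳ − b·x̄ = -10.1 − (-2.857447)·7 = 9.902128
ŷ(5) = a + b·5 = 9.902128 + (-2.857447)·5 = -4.385106

-4.3851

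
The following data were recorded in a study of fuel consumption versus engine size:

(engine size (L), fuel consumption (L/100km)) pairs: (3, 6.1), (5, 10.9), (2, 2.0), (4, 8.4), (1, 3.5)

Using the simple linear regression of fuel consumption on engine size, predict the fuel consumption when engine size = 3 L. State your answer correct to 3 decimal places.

n = 5, Σx = 15, Σy = 30.9, Σxy = 113.9, Σx² = 55
Sxx = Σx² − (Σx)²/n = 55 − 45 = 10
Sxy = Σxy − (Σx)(Σy)/n = 113.9 − 92.7 = 21.2
b = Sxy/Sxx = 21.2/10 = 2.12
a = ȳ − b·x̄ = 6.18 − 2.12·3 = -0.18
ŷ(3) = a + b·3 = -0.18 + 2.12·3 = 6.18

6.180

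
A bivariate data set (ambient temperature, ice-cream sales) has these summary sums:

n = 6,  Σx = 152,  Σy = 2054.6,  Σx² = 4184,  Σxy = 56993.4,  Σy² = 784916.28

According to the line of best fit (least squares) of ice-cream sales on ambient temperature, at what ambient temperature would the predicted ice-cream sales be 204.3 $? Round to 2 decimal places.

Sxx = Σx² − (Σx)²/n = 4184 − 3850.666667 = 333.333333
Sxy = Σxy − (Σx)(Σy)/n = 56993.4 − 52049.866667 = 4943.533333
b = Sxy/Sxx = 4943.533333/333.333333 = 14.8306
a = ȳ − b·x̄ = 342.433333 − 14.8306·25.333333 = -33.2752
Set a + b·x = 204.3: x = (204.3 − (-33.2752)) / 14.8306 = 16.019257

16.02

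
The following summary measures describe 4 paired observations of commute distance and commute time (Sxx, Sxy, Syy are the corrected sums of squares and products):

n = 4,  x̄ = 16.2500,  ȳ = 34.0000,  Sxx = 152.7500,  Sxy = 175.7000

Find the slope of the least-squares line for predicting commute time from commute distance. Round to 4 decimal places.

1.1502

b = Sxy/Sxx = 175.7/152.75 = 1.150245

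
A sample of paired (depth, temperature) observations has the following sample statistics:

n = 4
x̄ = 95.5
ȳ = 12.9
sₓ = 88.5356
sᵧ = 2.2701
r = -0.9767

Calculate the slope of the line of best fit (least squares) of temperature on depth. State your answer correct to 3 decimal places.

-0.025

b = r · sᵧ/sₓ = -0.9767 · 2.2701/88.5356 = -0.025043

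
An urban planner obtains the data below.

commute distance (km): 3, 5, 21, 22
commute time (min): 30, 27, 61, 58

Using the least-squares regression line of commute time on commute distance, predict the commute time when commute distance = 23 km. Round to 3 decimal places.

n = 4, Σx = 51, Σy = 176, Σxy = 2782, Σx² = 959
Sxx = Σx² − (Σx)²/n = 959 − 650.25 = 308.75
Sxy = Σxy − (Σx)(Σy)/n = 2782 − 2244 = 538
b = Sxy/Sxx = 538/308.75 = 1.742510
a = ȳ − b·x̄ = 44 − 1.742510·12.75 = 21.782996
ŷ(23) = a + b·23 = 21.782996 + 1.742510·23 = 61.860729

61.861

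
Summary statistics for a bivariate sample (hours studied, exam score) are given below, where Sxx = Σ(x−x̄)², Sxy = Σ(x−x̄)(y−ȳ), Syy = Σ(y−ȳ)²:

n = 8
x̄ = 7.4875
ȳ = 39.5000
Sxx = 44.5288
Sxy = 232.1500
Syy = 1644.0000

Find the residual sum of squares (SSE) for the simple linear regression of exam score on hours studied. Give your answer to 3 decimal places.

433.691

b = Sxy/Sxx = 232.15/44.5288 = 5.213480
SSE = Syy − b·Sxy = 1644 − 5.213480·232.15 = 433.690661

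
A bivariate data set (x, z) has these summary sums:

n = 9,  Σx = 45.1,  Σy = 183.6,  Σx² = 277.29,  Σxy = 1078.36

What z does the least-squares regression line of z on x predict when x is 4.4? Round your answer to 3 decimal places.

18.514

Sxx = Σx² − (Σx)²/n = 277.29 − 226.001111 = 51.288889
Sxy = Σxy − (Σx)(Σy)/n = 1078.36 − 920.04 = 158.32
b = Sxy/Sxx = 158.32/51.288889 = 3.086828
a = ȳ − b·x̄ = 20.4 − 3.086828·5.011111 = 4.931560
ŷ(4.4) = a + b·4.4 = 4.931560 + 3.086828·4.4 = 18.513605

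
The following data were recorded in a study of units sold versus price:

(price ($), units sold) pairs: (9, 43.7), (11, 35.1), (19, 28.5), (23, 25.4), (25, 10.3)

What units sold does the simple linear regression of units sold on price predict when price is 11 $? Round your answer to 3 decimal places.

n = 5, Σx = 87, Σy = 143, Σxy = 2162.6, Σx² = 1717
Sxx = Σx² − (Σx)²/n = 1717 − 1513.8 = 203.2
Sxy = Σxy − (Σx)(Σy)/n = 2162.6 − 2488.2 = -325.6
b = Sxy/Sxx = -325.6/203.2 = -1.602362
a = ȳ − b·x̄ = 28.6 − (-1.602362)·17.4 = 56.481102
ŷ(11) = a + b·11 = 56.481102 + (-1.602362)·11 = 38.855118

38.855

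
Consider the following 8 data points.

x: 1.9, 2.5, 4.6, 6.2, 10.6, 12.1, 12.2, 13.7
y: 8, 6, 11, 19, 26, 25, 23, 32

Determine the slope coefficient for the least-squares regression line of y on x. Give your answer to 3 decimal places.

n = 8, Σx = 63.8, Σy = 150, Σxy = 1495.7, Σx² = 664.76
Sxx = Σx² − (Σx)²/n = 664.76 − 508.805 = 155.955
Sxy = Σxy − (Σx)(Σy)/n = 1495.7 − 1196.25 = 299.45
b = Sxy/Sxx = 299.45/155.955 = 1.920105

1.920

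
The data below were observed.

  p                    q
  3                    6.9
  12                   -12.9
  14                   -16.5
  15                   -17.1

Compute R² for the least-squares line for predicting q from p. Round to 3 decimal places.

0.994

n = 4, Σx = 44, Σy = -39.6, Σxy = -621.6, Σx² = 574, Σy² = 778.68
Sxx = Σx² − (Σx)²/n = 574 − 484 = 90
Sxy = Σxy − (Σx)(Σy)/n = -621.6 − (-435.6) = -186
Syy = Σy² − (Σy)²/n = 778.68 − 392.04 = 386.64
R² = Sxy²/(Sxx·Syy) = (-186)²/(90·386.64) = 0.994206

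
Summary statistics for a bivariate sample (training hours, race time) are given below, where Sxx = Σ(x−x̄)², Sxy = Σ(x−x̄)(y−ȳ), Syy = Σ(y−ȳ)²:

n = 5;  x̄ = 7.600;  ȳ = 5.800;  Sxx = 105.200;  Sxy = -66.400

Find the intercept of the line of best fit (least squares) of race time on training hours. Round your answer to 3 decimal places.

b = Sxy/Sxx = -66.4/105.2 = -0.631179
a = ȳ − b·x̄ = 5.8 − (-0.631179)·7.6 = 10.596958

10.597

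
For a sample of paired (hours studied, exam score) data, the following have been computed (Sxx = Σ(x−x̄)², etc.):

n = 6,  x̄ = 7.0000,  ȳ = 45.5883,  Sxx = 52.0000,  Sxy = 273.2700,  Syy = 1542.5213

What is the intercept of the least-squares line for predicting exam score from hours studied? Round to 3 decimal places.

b = Sxy/Sxx = 273.27/52 = 5.255192
a = ȳ − b·x̄ = 45.5883 − 5.255192·7 = 8.801954

8.802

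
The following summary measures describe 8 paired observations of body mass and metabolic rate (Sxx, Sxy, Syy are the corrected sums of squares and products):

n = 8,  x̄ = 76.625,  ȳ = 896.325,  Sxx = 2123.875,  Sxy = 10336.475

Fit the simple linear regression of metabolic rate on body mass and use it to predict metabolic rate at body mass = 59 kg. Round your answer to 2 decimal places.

810.55

b = Sxy/Sxx = 10336.475/2123.875 = 4.866800
a = ȳ − b·x̄ = 896.325 − 4.866800·76.625 = 523.406445
ŷ(59) = a + b·59 = 523.406445 + 4.866800·59 = 810.547649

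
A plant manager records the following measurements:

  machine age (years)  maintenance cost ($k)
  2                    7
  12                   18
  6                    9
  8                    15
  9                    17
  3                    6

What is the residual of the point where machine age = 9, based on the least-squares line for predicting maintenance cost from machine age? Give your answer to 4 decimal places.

n = 6, Σx = 40, Σy = 72, Σxy = 575, Σx² = 338
Sxx = Σx² − (Σx)²/n = 338 − 266.666667 = 71.333333
Sxy = Σxy − (Σx)(Σy)/n = 575 − 480 = 95
b = Sxy/Sxx = 95/71.333333 = 1.331776
a = ȳ − b·x̄ = 12 − 1.331776·6.666667 = 3.121495
ŷ(9) = 3.121495 + 1.331776·9 = 15.107477
residual = y − ŷ = 17 − 15.107477 = 1.892523

1.8925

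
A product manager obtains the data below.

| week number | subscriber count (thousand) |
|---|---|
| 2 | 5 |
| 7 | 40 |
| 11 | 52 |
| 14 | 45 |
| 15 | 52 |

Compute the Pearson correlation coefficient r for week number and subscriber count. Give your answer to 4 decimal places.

n = 5, Σx = 49, Σy = 194, Σxy = 2272, Σx² = 595, Σy² = 9058
Sxx = Σx² − (Σx)²/n = 595 − 480.2 = 114.8
Sxy = Σxy − (Σx)(Σy)/n = 2272 − 1901.2 = 370.8
Syy = Σy² − (Σy)²/n = 9058 − 7527.2 = 1530.8
r = Sxy/√(Sxx·Syy) = 370.8/√(175735.84) = 370.8/419.208588 = 0.884524

0.8845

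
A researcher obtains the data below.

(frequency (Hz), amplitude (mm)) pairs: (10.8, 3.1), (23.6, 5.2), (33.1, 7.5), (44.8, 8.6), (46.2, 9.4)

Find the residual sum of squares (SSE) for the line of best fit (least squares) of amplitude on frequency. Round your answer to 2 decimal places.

0.47

n = 5, Σx = 158.5, Σy = 33.8, Σxy = 1224.01, Σx² = 5910.69, Σy² = 255.22
Sxx = Σx² − (Σx)²/n = 5910.69 − 5024.45 = 886.24
Sxy = Σxy − (Σx)(Σy)/n = 1224.01 − 1071.46 = 152.55
Syy = Σy² − (Σy)²/n = 255.22 − 228.488 = 26.732
b = Sxy/Sxx = 152.55/886.24 = 0.172132
SSE = Syy − b·Sxy = 26.732 − 0.172132·152.55 = 0.473309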